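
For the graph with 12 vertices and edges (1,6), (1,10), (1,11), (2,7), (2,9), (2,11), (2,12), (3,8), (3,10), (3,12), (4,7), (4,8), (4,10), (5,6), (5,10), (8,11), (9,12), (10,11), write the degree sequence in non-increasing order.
[5, 4, 4, 3, 3, 3, 3, 3, 2, 2, 2, 2] (degrees: deg(1)=3, deg(2)=4, deg(3)=3, deg(4)=3, deg(5)=2, deg(6)=2, deg(7)=2, deg(8)=3, deg(9)=2, deg(10)=5, deg(11)=4, deg(12)=3)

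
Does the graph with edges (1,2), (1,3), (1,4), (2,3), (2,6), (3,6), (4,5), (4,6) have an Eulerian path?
No (6 vertices have odd degree: {1, 2, 3, 4, 5, 6}; Eulerian path requires 0 or 2)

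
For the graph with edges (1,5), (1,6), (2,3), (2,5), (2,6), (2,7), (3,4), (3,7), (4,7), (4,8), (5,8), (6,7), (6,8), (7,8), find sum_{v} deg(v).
28 (handshake: sum of degrees = 2|E| = 2 x 14 = 28)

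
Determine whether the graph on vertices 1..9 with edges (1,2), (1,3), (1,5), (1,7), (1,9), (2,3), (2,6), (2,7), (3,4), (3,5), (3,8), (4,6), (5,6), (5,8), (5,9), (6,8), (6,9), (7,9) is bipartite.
No (odd cycle of length 3: 9 -> 1 -> 5 -> 9)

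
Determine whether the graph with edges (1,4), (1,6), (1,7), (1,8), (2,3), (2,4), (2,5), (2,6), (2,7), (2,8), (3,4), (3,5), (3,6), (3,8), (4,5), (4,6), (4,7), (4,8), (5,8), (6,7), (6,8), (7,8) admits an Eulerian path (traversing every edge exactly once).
No (4 vertices have odd degree: {3, 4, 7, 8}; Eulerian path requires 0 or 2)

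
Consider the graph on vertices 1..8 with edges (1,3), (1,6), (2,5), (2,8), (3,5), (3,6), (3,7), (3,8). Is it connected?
No, it has 2 components: {1, 2, 3, 5, 6, 7, 8}, {4}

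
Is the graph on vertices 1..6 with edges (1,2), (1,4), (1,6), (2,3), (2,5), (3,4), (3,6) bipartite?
Yes. Partition: {1, 3, 5}, {2, 4, 6}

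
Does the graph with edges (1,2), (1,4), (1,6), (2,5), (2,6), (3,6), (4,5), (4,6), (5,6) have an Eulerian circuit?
No (6 vertices have odd degree: {1, 2, 3, 4, 5, 6}; Eulerian circuit requires 0)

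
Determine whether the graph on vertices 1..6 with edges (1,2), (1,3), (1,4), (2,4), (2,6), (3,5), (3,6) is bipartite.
No (odd cycle of length 3: 4 -> 1 -> 2 -> 4)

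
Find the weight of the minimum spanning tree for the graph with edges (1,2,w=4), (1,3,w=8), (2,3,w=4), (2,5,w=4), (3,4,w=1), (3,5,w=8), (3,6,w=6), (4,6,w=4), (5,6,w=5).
17 (MST edges: (1,2,w=4), (2,3,w=4), (2,5,w=4), (3,4,w=1), (4,6,w=4); sum of weights 4 + 4 + 4 + 1 + 4 = 17)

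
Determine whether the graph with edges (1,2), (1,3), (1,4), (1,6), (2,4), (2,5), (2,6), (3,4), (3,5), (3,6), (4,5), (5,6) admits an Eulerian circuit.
Yes (the graph is connected and all 6 vertices have even degree)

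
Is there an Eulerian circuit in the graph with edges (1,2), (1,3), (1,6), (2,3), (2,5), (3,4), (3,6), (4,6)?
No (4 vertices have odd degree: {1, 2, 5, 6}; Eulerian circuit requires 0)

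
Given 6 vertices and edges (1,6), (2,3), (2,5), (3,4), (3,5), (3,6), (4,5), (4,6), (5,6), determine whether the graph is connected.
Yes (BFS from 1 visits [1, 6, 3, 4, 5, 2] — all 6 vertices reached)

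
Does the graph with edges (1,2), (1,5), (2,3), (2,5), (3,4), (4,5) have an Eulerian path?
Yes (the graph is connected and exactly 2 vertices have odd degree: {2, 5}; any Eulerian path must start and end at those)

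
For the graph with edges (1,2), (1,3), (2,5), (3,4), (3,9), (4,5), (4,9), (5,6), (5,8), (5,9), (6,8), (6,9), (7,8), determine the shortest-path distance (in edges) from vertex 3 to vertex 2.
2 (path: 3 -> 1 -> 2, 2 edges)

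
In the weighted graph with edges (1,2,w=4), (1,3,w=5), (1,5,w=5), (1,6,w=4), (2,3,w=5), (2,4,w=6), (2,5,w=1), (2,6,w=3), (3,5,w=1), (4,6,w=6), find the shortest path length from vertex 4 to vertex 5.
7 (path: 4 -> 2 -> 5; weights 6 + 1 = 7)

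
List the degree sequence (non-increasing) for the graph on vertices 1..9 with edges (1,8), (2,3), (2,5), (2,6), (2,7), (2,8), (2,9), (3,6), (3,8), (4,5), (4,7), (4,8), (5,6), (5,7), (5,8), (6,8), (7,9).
[6, 6, 5, 4, 4, 3, 3, 2, 1] (degrees: deg(1)=1, deg(2)=6, deg(3)=3, deg(4)=3, deg(5)=5, deg(6)=4, deg(7)=4, deg(8)=6, deg(9)=2)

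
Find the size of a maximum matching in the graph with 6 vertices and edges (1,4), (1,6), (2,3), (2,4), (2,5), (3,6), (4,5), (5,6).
3 (matching: (1,6), (2,3), (4,5); upper bound floor(n/2) = floor(6/2) = 3)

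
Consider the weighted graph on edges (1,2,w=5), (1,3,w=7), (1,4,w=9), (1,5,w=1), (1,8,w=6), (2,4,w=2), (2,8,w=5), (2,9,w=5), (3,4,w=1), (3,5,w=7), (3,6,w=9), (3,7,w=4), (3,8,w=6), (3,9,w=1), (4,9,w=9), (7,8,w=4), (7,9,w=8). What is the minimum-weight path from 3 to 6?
9 (path: 3 -> 6; weights 9 = 9)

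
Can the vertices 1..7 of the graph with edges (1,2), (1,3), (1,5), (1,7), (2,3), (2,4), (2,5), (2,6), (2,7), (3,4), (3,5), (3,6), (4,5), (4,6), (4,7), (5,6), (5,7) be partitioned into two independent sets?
No (odd cycle of length 3: 7 -> 1 -> 2 -> 7)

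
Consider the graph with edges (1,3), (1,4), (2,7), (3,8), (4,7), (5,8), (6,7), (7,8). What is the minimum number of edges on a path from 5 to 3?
2 (path: 5 -> 8 -> 3, 2 edges)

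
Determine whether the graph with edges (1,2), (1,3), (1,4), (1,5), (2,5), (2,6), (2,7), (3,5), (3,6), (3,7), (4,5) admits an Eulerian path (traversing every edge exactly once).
Yes — and in fact it has an Eulerian circuit (the graph is connected and all 7 vertices have even degree)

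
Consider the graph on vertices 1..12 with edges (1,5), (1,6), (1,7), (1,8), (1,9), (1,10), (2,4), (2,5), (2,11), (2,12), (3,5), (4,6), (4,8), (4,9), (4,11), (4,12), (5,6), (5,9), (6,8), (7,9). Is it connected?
Yes (BFS from 1 visits [1, 5, 6, 7, 8, 9, 10, 2, 3, 4, 11, 12] — all 12 vertices reached)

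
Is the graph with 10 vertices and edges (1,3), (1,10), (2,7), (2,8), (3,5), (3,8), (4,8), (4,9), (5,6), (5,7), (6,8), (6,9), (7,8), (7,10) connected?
Yes (BFS from 1 visits [1, 3, 10, 5, 8, 7, 6, 2, 4, 9] — all 10 vertices reached)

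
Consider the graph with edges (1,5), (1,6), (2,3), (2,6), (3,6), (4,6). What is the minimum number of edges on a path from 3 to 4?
2 (path: 3 -> 6 -> 4, 2 edges)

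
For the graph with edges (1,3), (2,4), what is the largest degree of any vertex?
1 (attained at vertices 1, 2, 3, 4)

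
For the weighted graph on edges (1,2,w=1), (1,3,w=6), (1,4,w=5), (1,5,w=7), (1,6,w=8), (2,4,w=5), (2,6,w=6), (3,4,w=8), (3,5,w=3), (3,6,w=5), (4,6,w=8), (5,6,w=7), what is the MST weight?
20 (MST edges: (1,2,w=1), (1,3,w=6), (1,4,w=5), (3,5,w=3), (3,6,w=5); sum of weights 1 + 6 + 5 + 3 + 5 = 20)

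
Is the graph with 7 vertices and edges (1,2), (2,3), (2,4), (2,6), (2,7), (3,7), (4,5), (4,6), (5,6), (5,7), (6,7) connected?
Yes (BFS from 1 visits [1, 2, 3, 4, 6, 7, 5] — all 7 vertices reached)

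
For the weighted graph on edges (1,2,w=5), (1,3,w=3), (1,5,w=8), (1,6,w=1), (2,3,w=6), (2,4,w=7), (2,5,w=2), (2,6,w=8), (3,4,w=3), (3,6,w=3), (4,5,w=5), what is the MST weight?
14 (MST edges: (1,2,w=5), (1,3,w=3), (1,6,w=1), (2,5,w=2), (3,4,w=3); sum of weights 5 + 3 + 1 + 2 + 3 = 14)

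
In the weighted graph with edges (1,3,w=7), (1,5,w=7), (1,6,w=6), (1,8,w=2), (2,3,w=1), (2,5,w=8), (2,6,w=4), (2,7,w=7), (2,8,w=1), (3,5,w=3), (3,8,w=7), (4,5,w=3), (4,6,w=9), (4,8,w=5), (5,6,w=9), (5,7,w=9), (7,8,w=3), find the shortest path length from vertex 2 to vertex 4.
6 (path: 2 -> 8 -> 4; weights 1 + 5 = 6)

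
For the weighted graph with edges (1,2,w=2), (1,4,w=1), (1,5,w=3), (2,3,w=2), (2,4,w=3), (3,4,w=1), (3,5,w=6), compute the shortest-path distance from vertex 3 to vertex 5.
5 (path: 3 -> 4 -> 1 -> 5; weights 1 + 1 + 3 = 5)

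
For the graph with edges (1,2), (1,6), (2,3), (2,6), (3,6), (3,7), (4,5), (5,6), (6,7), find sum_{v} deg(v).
18 (handshake: sum of degrees = 2|E| = 2 x 9 = 18)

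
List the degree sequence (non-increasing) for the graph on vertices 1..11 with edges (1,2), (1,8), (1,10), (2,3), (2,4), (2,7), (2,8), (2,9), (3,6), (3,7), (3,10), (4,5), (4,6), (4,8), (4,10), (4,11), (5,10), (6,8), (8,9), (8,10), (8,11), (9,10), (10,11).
[7, 7, 6, 6, 4, 3, 3, 3, 3, 2, 2] (degrees: deg(1)=3, deg(2)=6, deg(3)=4, deg(4)=6, deg(5)=2, deg(6)=3, deg(7)=2, deg(8)=7, deg(9)=3, deg(10)=7, deg(11)=3)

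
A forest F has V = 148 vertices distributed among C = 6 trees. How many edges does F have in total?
142 (Each of the 6 component trees on V_i vertices has V_i - 1 edges; summing gives V - C = 148 - 6 = 142)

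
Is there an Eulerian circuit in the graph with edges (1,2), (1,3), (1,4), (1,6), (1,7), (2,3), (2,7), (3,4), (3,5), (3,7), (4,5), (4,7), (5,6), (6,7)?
No (6 vertices have odd degree: {1, 2, 3, 5, 6, 7}; Eulerian circuit requires 0)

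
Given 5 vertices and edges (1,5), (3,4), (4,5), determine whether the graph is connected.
No, it has 2 components: {1, 3, 4, 5}, {2}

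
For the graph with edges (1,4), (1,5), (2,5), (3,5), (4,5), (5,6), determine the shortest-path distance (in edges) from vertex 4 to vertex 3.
2 (path: 4 -> 5 -> 3, 2 edges)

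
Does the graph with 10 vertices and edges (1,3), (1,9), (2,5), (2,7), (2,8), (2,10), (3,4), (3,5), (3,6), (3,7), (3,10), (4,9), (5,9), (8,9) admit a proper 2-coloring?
Yes. Partition: {1, 4, 5, 6, 7, 8, 10}, {2, 3, 9}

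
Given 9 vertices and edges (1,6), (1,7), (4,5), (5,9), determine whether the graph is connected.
No, it has 5 components: {1, 6, 7}, {2}, {3}, {4, 5, 9}, {8}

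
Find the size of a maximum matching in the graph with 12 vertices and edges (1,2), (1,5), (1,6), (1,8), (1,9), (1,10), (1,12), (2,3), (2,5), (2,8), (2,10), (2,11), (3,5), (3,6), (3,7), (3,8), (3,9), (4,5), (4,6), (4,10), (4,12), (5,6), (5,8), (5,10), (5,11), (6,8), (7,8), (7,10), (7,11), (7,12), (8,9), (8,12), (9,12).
6 (matching: (1,2), (3,9), (4,10), (5,11), (6,8), (7,12); upper bound floor(n/2) = floor(12/2) = 6)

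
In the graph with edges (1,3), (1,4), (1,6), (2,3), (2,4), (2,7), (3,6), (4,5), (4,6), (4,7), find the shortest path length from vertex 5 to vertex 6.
2 (path: 5 -> 4 -> 6, 2 edges)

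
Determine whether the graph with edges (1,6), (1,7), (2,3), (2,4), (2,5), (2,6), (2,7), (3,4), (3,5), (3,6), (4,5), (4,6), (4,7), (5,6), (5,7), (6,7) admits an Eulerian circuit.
No (4 vertices have odd degree: {2, 4, 5, 7}; Eulerian circuit requires 0)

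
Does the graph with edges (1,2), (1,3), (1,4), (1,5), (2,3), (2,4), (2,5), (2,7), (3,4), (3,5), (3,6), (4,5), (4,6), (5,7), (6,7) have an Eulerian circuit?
No (6 vertices have odd degree: {2, 3, 4, 5, 6, 7}; Eulerian circuit requires 0)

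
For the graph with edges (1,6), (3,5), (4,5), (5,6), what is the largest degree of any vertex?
3 (attained at vertex 5)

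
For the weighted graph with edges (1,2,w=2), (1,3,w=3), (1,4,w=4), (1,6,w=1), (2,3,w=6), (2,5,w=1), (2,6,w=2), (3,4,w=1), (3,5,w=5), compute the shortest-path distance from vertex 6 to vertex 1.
1 (path: 6 -> 1; weights 1 = 1)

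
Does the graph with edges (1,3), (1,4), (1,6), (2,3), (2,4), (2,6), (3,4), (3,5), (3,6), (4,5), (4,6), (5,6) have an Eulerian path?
No (6 vertices have odd degree: {1, 2, 3, 4, 5, 6}; Eulerian path requires 0 or 2)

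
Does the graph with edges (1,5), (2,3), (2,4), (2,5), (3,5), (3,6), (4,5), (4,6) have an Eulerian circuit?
No (4 vertices have odd degree: {1, 2, 3, 4}; Eulerian circuit requires 0)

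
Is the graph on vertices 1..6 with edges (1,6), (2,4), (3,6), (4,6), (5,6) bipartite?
Yes. Partition: {1, 3, 4, 5}, {2, 6}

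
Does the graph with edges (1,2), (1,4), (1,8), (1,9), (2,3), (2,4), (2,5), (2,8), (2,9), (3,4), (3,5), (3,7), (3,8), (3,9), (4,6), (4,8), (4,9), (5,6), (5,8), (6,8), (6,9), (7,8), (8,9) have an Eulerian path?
Yes — and in fact it has an Eulerian circuit (the graph is connected and all 9 vertices have even degree)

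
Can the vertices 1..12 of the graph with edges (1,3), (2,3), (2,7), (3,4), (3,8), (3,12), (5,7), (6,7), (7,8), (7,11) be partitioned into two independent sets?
Yes. Partition: {1, 2, 4, 5, 6, 8, 9, 10, 11, 12}, {3, 7}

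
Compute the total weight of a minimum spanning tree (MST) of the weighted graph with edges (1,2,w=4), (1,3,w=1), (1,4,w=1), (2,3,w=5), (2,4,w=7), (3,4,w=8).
6 (MST edges: (1,2,w=4), (1,3,w=1), (1,4,w=1); sum of weights 4 + 1 + 1 = 6)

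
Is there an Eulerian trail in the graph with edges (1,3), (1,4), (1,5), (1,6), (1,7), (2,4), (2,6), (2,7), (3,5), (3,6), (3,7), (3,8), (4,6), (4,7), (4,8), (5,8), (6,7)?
No (8 vertices have odd degree: {1, 2, 3, 4, 5, 6, 7, 8}; Eulerian path requires 0 or 2)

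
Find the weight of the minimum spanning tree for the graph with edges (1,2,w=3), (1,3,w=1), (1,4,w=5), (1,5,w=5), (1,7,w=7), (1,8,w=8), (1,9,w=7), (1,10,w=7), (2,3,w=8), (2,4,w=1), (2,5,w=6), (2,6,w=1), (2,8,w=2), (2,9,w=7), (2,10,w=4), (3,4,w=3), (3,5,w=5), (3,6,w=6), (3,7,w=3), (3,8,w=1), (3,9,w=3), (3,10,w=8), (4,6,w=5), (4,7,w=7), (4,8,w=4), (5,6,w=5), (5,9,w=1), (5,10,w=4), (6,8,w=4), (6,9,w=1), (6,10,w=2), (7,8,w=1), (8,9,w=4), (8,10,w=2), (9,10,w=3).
11 (MST edges: (1,3,w=1), (2,4,w=1), (2,6,w=1), (2,8,w=2), (3,8,w=1), (5,9,w=1), (6,9,w=1), (6,10,w=2), (7,8,w=1); sum of weights 1 + 1 + 1 + 2 + 1 + 1 + 1 + 2 + 1 = 11)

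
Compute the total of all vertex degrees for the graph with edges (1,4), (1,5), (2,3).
6 (handshake: sum of degrees = 2|E| = 2 x 3 = 6)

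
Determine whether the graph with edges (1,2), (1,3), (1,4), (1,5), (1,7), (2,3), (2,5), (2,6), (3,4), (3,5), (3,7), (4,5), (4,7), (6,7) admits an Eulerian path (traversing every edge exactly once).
Yes (the graph is connected and exactly 2 vertices have odd degree: {1, 3}; any Eulerian path must start and end at those)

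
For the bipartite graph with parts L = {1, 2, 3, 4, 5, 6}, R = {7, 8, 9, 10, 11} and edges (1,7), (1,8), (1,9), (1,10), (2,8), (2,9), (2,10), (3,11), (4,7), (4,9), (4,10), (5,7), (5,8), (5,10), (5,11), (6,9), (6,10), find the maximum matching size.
5 (matching: (1,10), (2,9), (3,11), (4,7), (5,8); upper bound min(|L|,|R|) = min(6,5) = 5)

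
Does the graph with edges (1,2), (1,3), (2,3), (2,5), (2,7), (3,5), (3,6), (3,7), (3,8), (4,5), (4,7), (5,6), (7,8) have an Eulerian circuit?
Yes (the graph is connected and all 8 vertices have even degree)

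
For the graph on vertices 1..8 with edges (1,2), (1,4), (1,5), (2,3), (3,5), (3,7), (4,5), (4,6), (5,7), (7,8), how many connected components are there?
1 (components: {1, 2, 3, 4, 5, 6, 7, 8})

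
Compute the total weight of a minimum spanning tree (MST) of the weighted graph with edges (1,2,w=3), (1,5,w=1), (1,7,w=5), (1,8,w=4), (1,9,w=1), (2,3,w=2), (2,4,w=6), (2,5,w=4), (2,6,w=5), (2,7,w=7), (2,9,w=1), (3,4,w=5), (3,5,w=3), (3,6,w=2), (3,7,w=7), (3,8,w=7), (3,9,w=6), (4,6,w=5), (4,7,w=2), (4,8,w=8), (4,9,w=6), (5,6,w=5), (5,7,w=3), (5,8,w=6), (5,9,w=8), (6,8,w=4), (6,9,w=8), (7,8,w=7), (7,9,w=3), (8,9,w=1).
13 (MST edges: (1,5,w=1), (1,9,w=1), (2,3,w=2), (2,9,w=1), (3,6,w=2), (4,7,w=2), (5,7,w=3), (8,9,w=1); sum of weights 1 + 1 + 2 + 1 + 2 + 2 + 3 + 1 = 13)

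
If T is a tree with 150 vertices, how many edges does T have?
149 (A tree on V vertices has V - 1 edges, so 150 - 1 = 149)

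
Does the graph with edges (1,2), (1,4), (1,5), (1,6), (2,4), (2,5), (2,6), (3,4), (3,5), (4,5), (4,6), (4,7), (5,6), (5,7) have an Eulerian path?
Yes — and in fact it has an Eulerian circuit (the graph is connected and all 7 vertices have even degree)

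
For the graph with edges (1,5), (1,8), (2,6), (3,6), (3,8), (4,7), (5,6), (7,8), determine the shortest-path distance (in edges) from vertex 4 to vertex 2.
5 (path: 4 -> 7 -> 8 -> 3 -> 6 -> 2, 5 edges)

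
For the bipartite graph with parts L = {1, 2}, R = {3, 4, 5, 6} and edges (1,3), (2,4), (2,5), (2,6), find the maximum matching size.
2 (matching: (1,3), (2,6); upper bound min(|L|,|R|) = min(2,4) = 2)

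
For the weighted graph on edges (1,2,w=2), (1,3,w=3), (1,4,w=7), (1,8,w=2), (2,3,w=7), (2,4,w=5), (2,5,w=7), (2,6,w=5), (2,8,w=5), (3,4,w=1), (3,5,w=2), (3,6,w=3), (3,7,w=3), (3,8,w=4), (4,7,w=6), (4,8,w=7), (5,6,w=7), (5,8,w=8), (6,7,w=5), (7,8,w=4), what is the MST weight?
16 (MST edges: (1,2,w=2), (1,3,w=3), (1,8,w=2), (3,4,w=1), (3,5,w=2), (3,6,w=3), (3,7,w=3); sum of weights 2 + 3 + 2 + 1 + 2 + 3 + 3 = 16)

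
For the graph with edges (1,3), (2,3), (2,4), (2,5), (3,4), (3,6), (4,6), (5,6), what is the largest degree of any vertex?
4 (attained at vertex 3)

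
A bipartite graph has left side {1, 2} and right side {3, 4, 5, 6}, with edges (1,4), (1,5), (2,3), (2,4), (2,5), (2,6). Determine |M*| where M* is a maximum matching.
2 (matching: (1,5), (2,6); upper bound min(|L|,|R|) = min(2,4) = 2)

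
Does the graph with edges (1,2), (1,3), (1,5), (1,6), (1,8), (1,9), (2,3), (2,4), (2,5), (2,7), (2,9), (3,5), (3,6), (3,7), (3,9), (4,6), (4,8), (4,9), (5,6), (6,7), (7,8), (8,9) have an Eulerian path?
Yes (the graph is connected and exactly 2 vertices have odd degree: {6, 9}; any Eulerian path must start and end at those)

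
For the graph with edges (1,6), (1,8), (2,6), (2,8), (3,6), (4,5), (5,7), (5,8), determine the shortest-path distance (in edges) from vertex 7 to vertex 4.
2 (path: 7 -> 5 -> 4, 2 edges)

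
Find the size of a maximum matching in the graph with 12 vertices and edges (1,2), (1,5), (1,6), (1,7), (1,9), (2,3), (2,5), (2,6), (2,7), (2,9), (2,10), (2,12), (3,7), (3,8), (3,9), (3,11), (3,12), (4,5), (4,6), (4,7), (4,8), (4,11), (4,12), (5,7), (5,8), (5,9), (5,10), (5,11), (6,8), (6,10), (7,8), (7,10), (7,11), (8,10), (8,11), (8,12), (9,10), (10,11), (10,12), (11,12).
6 (matching: (1,7), (2,9), (3,12), (4,11), (5,10), (6,8); upper bound floor(n/2) = floor(12/2) = 6)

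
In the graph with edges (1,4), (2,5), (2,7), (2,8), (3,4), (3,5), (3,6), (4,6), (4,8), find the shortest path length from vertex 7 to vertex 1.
4 (path: 7 -> 2 -> 8 -> 4 -> 1, 4 edges)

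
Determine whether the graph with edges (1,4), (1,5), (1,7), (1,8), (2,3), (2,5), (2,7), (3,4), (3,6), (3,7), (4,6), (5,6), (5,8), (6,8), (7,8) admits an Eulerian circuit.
No (2 vertices have odd degree: {2, 4}; Eulerian circuit requires 0)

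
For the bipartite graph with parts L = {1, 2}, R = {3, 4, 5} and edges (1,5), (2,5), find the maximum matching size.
1 (matching: (1,5); upper bound min(|L|,|R|) = min(2,3) = 2)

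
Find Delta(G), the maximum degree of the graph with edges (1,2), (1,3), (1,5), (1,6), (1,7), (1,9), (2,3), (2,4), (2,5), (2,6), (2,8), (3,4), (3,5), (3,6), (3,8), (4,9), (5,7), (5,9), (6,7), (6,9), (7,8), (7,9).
6 (attained at vertices 1, 2, 3)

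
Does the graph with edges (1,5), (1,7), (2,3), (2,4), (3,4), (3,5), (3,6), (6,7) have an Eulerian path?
Yes — and in fact it has an Eulerian circuit (the graph is connected and all 7 vertices have even degree)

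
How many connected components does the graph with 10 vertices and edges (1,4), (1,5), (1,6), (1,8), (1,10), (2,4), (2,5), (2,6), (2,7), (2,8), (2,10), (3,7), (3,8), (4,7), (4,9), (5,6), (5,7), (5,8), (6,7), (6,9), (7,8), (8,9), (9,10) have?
1 (components: {1, 2, 3, 4, 5, 6, 7, 8, 9, 10})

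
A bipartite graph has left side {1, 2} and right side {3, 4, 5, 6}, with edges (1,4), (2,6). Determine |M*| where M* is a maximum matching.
2 (matching: (1,4), (2,6); upper bound min(|L|,|R|) = min(2,4) = 2)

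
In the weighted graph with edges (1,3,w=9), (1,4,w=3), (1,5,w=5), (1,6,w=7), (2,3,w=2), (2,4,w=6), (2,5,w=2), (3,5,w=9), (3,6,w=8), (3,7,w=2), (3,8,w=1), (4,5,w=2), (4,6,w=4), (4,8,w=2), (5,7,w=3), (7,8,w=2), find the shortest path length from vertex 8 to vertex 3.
1 (path: 8 -> 3; weights 1 = 1)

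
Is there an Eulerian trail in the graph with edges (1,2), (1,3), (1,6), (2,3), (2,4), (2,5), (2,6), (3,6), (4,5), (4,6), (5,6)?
No (6 vertices have odd degree: {1, 2, 3, 4, 5, 6}; Eulerian path requires 0 or 2)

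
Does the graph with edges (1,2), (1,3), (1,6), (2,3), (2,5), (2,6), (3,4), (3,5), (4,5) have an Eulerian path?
Yes (the graph is connected and exactly 2 vertices have odd degree: {1, 5}; any Eulerian path must start and end at those)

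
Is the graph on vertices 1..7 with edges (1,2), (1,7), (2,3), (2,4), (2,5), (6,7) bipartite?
Yes. Partition: {1, 3, 4, 5, 6}, {2, 7}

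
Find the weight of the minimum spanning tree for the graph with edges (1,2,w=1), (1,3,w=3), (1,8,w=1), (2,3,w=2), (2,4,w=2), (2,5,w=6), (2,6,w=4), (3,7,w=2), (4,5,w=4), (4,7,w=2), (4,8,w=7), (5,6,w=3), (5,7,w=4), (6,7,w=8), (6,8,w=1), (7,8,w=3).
12 (MST edges: (1,2,w=1), (1,8,w=1), (2,3,w=2), (2,4,w=2), (3,7,w=2), (5,6,w=3), (6,8,w=1); sum of weights 1 + 1 + 2 + 2 + 2 + 3 + 1 = 12)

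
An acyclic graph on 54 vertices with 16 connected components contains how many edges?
38 (Each of the 16 component trees on V_i vertices has V_i - 1 edges; summing gives V - C = 54 - 16 = 38)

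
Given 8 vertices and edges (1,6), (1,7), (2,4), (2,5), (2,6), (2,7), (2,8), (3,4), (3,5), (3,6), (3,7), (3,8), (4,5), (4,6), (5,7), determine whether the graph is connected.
Yes (BFS from 1 visits [1, 6, 7, 2, 3, 4, 5, 8] — all 8 vertices reached)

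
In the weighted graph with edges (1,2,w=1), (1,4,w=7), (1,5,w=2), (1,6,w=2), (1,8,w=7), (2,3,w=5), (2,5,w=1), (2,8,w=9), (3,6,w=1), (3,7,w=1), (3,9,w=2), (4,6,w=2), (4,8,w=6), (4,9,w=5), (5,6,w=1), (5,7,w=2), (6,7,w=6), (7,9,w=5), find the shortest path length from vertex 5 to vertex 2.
1 (path: 5 -> 2; weights 1 = 1)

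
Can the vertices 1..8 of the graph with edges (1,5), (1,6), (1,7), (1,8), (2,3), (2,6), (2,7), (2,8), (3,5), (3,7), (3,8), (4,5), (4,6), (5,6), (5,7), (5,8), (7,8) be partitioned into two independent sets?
No (odd cycle of length 3: 8 -> 1 -> 5 -> 8)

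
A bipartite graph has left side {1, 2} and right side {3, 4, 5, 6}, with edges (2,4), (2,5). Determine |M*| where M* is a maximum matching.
1 (matching: (2,5); upper bound min(|L|,|R|) = min(2,4) = 2)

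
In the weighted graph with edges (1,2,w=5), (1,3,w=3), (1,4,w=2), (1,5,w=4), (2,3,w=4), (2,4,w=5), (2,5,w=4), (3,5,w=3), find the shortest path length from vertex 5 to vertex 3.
3 (path: 5 -> 3; weights 3 = 3)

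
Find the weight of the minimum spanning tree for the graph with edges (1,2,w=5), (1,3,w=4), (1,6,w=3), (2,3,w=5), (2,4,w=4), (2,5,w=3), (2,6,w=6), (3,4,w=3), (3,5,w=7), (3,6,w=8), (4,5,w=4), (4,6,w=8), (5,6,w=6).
17 (MST edges: (1,3,w=4), (1,6,w=3), (2,4,w=4), (2,5,w=3), (3,4,w=3); sum of weights 4 + 3 + 4 + 3 + 3 = 17)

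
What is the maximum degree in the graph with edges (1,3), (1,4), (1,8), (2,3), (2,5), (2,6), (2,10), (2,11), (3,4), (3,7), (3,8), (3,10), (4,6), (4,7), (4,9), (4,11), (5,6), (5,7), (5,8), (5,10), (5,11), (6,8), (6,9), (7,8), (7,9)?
6 (attained at vertices 3, 4, 5)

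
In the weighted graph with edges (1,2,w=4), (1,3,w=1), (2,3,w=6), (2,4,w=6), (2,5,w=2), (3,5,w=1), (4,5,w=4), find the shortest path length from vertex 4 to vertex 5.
4 (path: 4 -> 5; weights 4 = 4)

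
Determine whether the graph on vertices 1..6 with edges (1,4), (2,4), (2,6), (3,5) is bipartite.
Yes. Partition: {1, 2, 3}, {4, 5, 6}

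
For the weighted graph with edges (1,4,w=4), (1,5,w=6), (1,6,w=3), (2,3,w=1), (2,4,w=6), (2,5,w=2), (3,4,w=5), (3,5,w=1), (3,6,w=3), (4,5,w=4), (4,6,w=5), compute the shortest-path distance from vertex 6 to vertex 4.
5 (path: 6 -> 4; weights 5 = 5)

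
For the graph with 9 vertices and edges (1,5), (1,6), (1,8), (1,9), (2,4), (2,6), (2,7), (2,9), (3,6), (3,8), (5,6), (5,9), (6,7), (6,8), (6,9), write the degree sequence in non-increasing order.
[7, 4, 4, 4, 3, 3, 2, 2, 1] (degrees: deg(1)=4, deg(2)=4, deg(3)=2, deg(4)=1, deg(5)=3, deg(6)=7, deg(7)=2, deg(8)=3, deg(9)=4)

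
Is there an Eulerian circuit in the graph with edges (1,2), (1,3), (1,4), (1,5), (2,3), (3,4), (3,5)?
Yes (the graph is connected and all 5 vertices have even degree)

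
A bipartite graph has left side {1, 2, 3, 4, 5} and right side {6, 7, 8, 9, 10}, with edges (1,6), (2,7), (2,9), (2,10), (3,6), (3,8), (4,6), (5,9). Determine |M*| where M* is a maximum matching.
4 (matching: (1,6), (2,10), (3,8), (5,9); upper bound min(|L|,|R|) = min(5,5) = 5)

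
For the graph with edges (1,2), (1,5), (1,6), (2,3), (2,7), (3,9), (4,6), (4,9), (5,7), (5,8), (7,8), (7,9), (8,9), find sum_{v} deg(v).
26 (handshake: sum of degrees = 2|E| = 2 x 13 = 26)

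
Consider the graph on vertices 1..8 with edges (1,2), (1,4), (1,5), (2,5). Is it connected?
No, it has 5 components: {1, 2, 4, 5}, {3}, {6}, {7}, {8}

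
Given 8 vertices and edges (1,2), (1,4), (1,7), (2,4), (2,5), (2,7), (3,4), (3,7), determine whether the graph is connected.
No, it has 3 components: {1, 2, 3, 4, 5, 7}, {6}, {8}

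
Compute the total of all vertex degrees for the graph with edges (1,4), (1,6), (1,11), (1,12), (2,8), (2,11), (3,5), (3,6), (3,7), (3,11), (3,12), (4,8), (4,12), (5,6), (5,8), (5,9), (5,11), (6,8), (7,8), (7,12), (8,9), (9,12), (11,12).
46 (handshake: sum of degrees = 2|E| = 2 x 23 = 46)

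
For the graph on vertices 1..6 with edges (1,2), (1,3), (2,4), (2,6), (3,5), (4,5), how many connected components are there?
1 (components: {1, 2, 3, 4, 5, 6})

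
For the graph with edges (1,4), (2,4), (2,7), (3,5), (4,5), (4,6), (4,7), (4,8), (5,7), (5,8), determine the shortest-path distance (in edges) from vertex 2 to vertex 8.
2 (path: 2 -> 4 -> 8, 2 edges)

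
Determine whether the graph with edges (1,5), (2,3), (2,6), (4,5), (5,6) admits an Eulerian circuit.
No (4 vertices have odd degree: {1, 3, 4, 5}; Eulerian circuit requires 0)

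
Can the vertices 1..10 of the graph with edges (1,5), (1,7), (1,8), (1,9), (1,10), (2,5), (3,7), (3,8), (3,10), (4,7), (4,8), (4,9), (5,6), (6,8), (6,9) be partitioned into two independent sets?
Yes. Partition: {1, 2, 3, 4, 6}, {5, 7, 8, 9, 10}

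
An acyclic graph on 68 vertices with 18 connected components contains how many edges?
50 (Each of the 18 component trees on V_i vertices has V_i - 1 edges; summing gives V - C = 68 - 18 = 50)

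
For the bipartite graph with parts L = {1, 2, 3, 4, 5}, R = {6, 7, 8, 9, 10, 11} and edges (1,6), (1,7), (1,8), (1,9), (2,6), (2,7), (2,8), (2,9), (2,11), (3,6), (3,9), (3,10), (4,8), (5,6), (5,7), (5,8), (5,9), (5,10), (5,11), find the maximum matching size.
5 (matching: (1,9), (2,11), (3,10), (4,8), (5,7); upper bound min(|L|,|R|) = min(5,6) = 5)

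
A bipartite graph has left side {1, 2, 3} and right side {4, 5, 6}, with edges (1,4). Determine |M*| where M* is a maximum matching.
1 (matching: (1,4); upper bound min(|L|,|R|) = min(3,3) = 3)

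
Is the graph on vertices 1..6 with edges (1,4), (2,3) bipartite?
Yes. Partition: {1, 2, 5, 6}, {3, 4}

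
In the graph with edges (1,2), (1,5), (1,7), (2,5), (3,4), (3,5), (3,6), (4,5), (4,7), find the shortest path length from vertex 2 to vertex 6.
3 (path: 2 -> 5 -> 3 -> 6, 3 edges)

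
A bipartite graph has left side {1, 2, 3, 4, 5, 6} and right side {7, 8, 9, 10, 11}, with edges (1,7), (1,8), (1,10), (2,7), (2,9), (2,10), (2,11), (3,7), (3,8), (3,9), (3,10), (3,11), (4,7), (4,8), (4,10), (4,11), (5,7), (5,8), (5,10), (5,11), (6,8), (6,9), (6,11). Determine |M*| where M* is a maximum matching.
5 (matching: (1,10), (2,11), (3,9), (4,8), (5,7); upper bound min(|L|,|R|) = min(6,5) = 5)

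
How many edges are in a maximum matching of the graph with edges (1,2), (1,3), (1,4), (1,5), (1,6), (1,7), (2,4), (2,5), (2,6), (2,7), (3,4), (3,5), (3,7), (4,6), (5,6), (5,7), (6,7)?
3 (matching: (1,6), (2,7), (3,5); upper bound floor(n/2) = floor(7/2) = 3)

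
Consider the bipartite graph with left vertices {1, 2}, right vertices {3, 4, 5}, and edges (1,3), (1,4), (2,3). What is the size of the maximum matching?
2 (matching: (1,4), (2,3); upper bound min(|L|,|R|) = min(2,3) = 2)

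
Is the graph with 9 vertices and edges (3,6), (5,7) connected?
No, it has 7 components: {1}, {2}, {3, 6}, {4}, {5, 7}, {8}, {9}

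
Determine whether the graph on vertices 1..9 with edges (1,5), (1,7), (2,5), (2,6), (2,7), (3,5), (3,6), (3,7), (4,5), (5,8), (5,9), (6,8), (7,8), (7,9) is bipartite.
Yes. Partition: {1, 2, 3, 4, 8, 9}, {5, 6, 7}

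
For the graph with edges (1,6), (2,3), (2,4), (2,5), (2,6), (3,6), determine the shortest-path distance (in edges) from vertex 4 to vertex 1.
3 (path: 4 -> 2 -> 6 -> 1, 3 edges)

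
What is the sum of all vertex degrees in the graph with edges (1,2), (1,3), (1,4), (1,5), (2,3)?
10 (handshake: sum of degrees = 2|E| = 2 x 5 = 10)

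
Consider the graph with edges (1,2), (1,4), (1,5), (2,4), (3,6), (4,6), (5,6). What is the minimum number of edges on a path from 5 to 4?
2 (path: 5 -> 6 -> 4, 2 edges)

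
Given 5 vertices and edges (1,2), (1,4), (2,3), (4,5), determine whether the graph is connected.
Yes (BFS from 1 visits [1, 2, 4, 3, 5] — all 5 vertices reached)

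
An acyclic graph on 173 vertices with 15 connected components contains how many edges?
158 (Each of the 15 component trees on V_i vertices has V_i - 1 edges; summing gives V - C = 173 - 15 = 158)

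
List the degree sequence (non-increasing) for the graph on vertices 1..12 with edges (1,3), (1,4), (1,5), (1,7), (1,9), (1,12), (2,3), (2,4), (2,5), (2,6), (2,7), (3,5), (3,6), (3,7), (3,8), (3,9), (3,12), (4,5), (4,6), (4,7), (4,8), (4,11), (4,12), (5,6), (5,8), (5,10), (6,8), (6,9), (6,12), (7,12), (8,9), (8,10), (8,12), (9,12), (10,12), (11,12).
[9, 8, 8, 7, 7, 7, 6, 5, 5, 5, 3, 2] (degrees: deg(1)=6, deg(2)=5, deg(3)=8, deg(4)=8, deg(5)=7, deg(6)=7, deg(7)=5, deg(8)=7, deg(9)=5, deg(10)=3, deg(11)=2, deg(12)=9)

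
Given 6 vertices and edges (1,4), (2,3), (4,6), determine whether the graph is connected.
No, it has 3 components: {1, 4, 6}, {2, 3}, {5}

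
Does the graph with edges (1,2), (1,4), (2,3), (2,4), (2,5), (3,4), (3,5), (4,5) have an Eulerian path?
Yes (the graph is connected and exactly 2 vertices have odd degree: {3, 5}; any Eulerian path must start and end at those)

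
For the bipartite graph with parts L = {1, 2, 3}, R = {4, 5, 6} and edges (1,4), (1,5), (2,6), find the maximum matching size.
2 (matching: (1,5), (2,6); upper bound min(|L|,|R|) = min(3,3) = 3)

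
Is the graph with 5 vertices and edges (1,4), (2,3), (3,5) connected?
No, it has 2 components: {1, 4}, {2, 3, 5}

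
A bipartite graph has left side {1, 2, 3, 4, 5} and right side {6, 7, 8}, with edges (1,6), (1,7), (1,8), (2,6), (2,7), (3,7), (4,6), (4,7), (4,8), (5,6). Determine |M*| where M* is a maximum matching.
3 (matching: (1,8), (2,7), (4,6); upper bound min(|L|,|R|) = min(5,3) = 3)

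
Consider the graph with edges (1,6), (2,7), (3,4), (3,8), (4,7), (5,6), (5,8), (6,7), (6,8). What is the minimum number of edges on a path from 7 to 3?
2 (path: 7 -> 4 -> 3, 2 edges)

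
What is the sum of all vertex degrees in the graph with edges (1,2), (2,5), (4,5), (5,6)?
8 (handshake: sum of degrees = 2|E| = 2 x 4 = 8)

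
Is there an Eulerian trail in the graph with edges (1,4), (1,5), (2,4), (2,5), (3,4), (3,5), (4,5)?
Yes — and in fact it has an Eulerian circuit (the graph is connected and all 5 vertices have even degree)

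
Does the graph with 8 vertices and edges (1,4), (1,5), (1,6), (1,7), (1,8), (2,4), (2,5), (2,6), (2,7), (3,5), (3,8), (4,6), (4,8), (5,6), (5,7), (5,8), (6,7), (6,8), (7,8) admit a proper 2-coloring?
No (odd cycle of length 3: 5 -> 1 -> 8 -> 5)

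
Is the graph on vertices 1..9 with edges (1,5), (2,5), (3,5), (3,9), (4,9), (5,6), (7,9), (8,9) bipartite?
Yes. Partition: {1, 2, 3, 4, 6, 7, 8}, {5, 9}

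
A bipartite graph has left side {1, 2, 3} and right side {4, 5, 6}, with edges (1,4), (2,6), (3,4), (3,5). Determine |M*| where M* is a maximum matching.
3 (matching: (1,4), (2,6), (3,5); upper bound min(|L|,|R|) = min(3,3) = 3)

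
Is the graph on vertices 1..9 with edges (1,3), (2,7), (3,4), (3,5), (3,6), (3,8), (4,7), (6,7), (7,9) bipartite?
Yes. Partition: {1, 2, 4, 5, 6, 8, 9}, {3, 7}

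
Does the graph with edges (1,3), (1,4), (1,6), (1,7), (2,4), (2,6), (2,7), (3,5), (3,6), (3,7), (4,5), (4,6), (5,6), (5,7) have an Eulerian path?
Yes (the graph is connected and exactly 2 vertices have odd degree: {2, 6}; any Eulerian path must start and end at those)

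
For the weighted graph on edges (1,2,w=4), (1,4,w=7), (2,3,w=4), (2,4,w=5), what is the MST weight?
13 (MST edges: (1,2,w=4), (2,3,w=4), (2,4,w=5); sum of weights 4 + 4 + 5 = 13)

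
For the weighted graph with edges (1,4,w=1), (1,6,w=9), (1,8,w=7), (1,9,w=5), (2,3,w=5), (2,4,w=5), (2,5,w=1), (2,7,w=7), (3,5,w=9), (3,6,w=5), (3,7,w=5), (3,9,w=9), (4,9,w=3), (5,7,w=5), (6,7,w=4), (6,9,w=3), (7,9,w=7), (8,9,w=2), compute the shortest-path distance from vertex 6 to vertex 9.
3 (path: 6 -> 9; weights 3 = 3)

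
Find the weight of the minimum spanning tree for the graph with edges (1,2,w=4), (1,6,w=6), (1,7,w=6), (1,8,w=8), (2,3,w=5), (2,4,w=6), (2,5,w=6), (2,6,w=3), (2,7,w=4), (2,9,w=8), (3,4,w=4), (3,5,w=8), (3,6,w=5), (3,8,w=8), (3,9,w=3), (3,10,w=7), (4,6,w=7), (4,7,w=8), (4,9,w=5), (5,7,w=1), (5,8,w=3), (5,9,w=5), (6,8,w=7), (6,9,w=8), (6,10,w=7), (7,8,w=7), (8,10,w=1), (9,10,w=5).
28 (MST edges: (1,2,w=4), (2,3,w=5), (2,6,w=3), (2,7,w=4), (3,4,w=4), (3,9,w=3), (5,7,w=1), (5,8,w=3), (8,10,w=1); sum of weights 4 + 5 + 3 + 4 + 4 + 3 + 1 + 3 + 1 = 28)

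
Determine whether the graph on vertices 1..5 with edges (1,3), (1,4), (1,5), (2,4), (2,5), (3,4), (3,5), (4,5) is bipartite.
No (odd cycle of length 3: 4 -> 1 -> 3 -> 4)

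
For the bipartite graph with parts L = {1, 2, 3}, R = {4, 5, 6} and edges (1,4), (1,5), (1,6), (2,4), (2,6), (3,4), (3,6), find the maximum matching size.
3 (matching: (1,5), (2,6), (3,4); upper bound min(|L|,|R|) = min(3,3) = 3)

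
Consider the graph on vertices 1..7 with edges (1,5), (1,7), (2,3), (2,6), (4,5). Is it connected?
No, it has 2 components: {1, 4, 5, 7}, {2, 3, 6}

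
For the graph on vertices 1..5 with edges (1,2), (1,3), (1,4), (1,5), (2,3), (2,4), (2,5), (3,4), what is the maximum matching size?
2 (matching: (1,4), (2,5); upper bound floor(n/2) = floor(5/2) = 2)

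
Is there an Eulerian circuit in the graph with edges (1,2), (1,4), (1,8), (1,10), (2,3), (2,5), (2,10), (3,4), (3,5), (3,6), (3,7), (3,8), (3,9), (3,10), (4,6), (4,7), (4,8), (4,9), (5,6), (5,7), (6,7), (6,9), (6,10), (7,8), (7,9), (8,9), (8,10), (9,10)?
Yes (the graph is connected and all 10 vertices have even degree)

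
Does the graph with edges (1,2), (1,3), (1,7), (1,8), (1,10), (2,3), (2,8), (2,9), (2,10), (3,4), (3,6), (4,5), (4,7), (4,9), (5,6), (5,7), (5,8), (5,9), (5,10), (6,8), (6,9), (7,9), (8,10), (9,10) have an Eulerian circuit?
No (4 vertices have odd degree: {1, 2, 8, 10}; Eulerian circuit requires 0)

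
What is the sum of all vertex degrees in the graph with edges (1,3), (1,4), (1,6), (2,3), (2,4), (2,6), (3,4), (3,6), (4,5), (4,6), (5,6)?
22 (handshake: sum of degrees = 2|E| = 2 x 11 = 22)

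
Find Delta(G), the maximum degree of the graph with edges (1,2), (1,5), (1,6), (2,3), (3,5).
3 (attained at vertex 1)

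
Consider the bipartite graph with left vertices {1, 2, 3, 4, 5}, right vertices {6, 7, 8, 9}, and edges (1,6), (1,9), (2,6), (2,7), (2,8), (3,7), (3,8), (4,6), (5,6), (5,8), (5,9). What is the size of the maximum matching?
4 (matching: (1,9), (2,8), (3,7), (4,6); upper bound min(|L|,|R|) = min(5,4) = 4)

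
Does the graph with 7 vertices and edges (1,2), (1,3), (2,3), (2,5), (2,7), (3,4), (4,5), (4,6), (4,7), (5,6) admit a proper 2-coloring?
No (odd cycle of length 3: 2 -> 1 -> 3 -> 2)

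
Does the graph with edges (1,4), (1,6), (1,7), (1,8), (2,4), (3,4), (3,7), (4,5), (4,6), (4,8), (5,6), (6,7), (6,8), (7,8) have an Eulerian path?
Yes (the graph is connected and exactly 2 vertices have odd degree: {2, 6}; any Eulerian path must start and end at those)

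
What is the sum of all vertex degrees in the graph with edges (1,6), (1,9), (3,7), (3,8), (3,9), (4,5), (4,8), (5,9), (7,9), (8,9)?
20 (handshake: sum of degrees = 2|E| = 2 x 10 = 20)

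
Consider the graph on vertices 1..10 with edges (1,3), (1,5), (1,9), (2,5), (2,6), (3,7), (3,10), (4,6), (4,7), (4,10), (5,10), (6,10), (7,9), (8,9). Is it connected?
Yes (BFS from 1 visits [1, 3, 5, 9, 7, 10, 2, 8, 4, 6] — all 10 vertices reached)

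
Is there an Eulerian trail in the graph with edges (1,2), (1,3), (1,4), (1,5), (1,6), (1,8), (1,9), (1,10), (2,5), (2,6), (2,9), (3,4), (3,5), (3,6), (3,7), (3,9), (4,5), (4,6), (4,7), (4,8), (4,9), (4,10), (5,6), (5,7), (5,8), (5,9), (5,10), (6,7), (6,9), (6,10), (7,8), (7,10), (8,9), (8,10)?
Yes (the graph is connected and exactly 2 vertices have odd degree: {5, 9}; any Eulerian path must start and end at those)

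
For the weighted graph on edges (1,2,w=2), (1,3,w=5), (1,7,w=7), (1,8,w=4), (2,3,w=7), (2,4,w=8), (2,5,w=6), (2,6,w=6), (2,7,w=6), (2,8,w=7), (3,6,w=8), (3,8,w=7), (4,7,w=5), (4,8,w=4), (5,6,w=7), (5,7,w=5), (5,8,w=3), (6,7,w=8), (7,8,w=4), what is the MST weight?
28 (MST edges: (1,2,w=2), (1,3,w=5), (1,8,w=4), (2,6,w=6), (4,8,w=4), (5,8,w=3), (7,8,w=4); sum of weights 2 + 5 + 4 + 6 + 4 + 3 + 4 = 28)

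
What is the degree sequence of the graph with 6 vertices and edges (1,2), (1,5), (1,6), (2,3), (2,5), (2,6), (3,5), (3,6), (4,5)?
[4, 4, 3, 3, 3, 1] (degrees: deg(1)=3, deg(2)=4, deg(3)=3, deg(4)=1, deg(5)=4, deg(6)=3)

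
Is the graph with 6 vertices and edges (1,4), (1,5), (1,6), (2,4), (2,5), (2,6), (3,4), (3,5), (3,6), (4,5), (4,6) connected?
Yes (BFS from 1 visits [1, 4, 5, 6, 2, 3] — all 6 vertices reached)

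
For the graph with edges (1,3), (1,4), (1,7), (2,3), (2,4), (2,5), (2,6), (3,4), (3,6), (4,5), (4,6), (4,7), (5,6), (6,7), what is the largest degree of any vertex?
6 (attained at vertex 4)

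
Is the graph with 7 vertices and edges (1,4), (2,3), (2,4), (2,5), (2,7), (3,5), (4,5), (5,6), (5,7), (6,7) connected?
Yes (BFS from 1 visits [1, 4, 2, 5, 3, 7, 6] — all 7 vertices reached)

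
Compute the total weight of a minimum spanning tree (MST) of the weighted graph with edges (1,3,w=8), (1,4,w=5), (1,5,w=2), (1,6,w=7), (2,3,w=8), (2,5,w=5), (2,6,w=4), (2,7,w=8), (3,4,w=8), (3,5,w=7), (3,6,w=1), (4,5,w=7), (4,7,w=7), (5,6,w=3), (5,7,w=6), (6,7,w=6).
21 (MST edges: (1,4,w=5), (1,5,w=2), (2,6,w=4), (3,6,w=1), (5,6,w=3), (5,7,w=6); sum of weights 5 + 2 + 4 + 1 + 3 + 6 = 21)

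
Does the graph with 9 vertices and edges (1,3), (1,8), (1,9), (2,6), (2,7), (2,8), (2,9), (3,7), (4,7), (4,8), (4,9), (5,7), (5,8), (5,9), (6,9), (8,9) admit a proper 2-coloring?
No (odd cycle of length 3: 9 -> 1 -> 8 -> 9)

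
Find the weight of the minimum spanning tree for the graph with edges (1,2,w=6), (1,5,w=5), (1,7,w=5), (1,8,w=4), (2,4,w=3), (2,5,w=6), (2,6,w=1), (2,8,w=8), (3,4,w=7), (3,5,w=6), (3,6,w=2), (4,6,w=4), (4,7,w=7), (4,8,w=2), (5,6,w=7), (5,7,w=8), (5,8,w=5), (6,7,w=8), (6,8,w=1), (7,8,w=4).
19 (MST edges: (1,5,w=5), (1,8,w=4), (2,6,w=1), (3,6,w=2), (4,8,w=2), (6,8,w=1), (7,8,w=4); sum of weights 5 + 4 + 1 + 2 + 2 + 1 + 4 = 19)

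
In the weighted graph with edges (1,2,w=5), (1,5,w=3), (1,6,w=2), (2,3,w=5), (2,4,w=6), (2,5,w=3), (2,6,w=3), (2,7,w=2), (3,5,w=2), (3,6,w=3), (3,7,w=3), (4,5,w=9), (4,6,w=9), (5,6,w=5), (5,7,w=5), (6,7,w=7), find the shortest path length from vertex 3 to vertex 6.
3 (path: 3 -> 6; weights 3 = 3)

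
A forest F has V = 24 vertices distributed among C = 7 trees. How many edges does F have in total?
17 (Each of the 7 component trees on V_i vertices has V_i - 1 edges; summing gives V - C = 24 - 7 = 17)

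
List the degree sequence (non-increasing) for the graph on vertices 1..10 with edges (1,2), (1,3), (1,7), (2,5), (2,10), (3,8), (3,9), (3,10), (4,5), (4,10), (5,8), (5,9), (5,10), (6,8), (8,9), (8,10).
[5, 5, 5, 4, 3, 3, 3, 2, 1, 1] (degrees: deg(1)=3, deg(2)=3, deg(3)=4, deg(4)=2, deg(5)=5, deg(6)=1, deg(7)=1, deg(8)=5, deg(9)=3, deg(10)=5)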